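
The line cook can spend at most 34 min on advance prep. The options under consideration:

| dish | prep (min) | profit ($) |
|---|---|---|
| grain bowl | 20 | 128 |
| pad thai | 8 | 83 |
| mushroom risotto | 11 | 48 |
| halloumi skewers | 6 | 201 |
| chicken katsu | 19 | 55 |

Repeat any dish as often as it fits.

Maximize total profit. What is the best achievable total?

Taking 5×halloumi skewers: 30 min used, 1005 in profit.
That's the maximum — no swap from here does better than 1005.

1005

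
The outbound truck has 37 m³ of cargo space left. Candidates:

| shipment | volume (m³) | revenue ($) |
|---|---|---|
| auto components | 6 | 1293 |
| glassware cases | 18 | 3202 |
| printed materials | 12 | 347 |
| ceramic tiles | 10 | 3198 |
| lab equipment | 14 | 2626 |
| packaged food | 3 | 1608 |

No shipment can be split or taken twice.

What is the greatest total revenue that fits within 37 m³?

9301

Greedy by ratio would take auto components + ceramic tiles + lab equipment + packaged food: 33 m³ used, total 8725.
Dropping lab equipment frees 14 m³; slotting in glassware cases (18 m³) lifts the total to 9301 at 37 m³.
The closest alternative, auto components + ceramic tiles + lab equipment + packaged food, reaches only 8725.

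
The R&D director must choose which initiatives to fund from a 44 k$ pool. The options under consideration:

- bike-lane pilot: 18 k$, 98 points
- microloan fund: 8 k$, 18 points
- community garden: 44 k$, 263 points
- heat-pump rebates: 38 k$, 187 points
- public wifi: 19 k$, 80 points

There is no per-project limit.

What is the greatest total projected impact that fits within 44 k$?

263

By projected impact per k$: community garden 5.98, bike-lane pilot 5.44, heat-pump rebates 4.92, public wifi 4.21 lead.
Community garden uses 44 of the 44 k$ and totals 263.
No other feasible combination exceeds 263.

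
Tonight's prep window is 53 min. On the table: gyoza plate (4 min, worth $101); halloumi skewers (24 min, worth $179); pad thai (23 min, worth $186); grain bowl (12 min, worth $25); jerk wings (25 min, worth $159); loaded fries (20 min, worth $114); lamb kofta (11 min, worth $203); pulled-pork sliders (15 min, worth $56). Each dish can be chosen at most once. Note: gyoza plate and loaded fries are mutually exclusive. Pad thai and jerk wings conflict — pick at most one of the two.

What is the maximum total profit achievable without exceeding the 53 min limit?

The ratio ordering already packs tightly: gyoza plate + pad thai + lamb kofta + pulled-pork sliders, 53 min, 546.

546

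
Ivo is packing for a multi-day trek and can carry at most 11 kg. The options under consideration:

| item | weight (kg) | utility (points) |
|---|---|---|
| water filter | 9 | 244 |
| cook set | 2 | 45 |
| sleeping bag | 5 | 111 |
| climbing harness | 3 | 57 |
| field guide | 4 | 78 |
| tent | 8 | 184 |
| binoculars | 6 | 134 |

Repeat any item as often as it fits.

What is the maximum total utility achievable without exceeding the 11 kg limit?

Ranking by ratio (utility/kg): water filter 27.11, tent 23.00, cook set 22.50.
Taking water filter + cook set: 11 kg used, 289 in utility.
That's the maximum — no swap from here does better than 289.

289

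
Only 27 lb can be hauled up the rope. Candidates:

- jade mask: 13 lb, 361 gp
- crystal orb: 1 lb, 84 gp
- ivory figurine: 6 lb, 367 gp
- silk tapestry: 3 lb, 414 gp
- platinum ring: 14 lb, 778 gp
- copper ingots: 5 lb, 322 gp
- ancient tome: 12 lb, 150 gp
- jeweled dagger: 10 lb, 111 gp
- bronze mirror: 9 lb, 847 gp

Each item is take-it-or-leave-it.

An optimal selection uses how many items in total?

4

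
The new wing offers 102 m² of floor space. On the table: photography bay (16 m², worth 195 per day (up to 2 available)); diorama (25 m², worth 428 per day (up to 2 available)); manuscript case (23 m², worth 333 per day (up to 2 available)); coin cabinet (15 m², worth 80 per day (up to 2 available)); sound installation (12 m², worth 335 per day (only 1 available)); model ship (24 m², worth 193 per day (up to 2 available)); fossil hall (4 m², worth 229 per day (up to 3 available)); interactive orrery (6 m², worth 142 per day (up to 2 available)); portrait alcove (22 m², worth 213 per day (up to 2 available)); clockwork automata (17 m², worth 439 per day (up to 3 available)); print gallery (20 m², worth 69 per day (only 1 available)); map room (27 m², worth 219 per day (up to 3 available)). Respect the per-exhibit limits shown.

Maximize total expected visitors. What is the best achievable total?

2767

Taking the top-ratio exhibits first gives coin cabinet + sound installation + 3×fossil hall + 2×interactive orrery + 3×clockwork automata for 2703 (102 m²).
The 27 m² tied up in coin cabinet and 2×interactive orrery is better spent on diorama — total rises to 2767 (100 m²).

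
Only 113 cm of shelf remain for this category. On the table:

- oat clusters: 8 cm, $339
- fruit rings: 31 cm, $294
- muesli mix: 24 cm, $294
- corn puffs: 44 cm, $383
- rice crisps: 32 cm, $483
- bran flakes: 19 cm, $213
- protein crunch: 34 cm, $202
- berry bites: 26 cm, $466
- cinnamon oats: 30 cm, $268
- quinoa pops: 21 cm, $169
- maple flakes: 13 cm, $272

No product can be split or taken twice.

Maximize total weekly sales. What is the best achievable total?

1854

Best packing: oat clusters + fruit rings + rice crisps + berry bites + maple flakes — 110 cm, 1854 total.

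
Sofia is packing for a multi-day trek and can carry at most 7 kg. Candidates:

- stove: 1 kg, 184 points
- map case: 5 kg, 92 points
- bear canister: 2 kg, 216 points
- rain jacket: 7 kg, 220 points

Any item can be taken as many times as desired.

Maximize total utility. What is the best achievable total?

1288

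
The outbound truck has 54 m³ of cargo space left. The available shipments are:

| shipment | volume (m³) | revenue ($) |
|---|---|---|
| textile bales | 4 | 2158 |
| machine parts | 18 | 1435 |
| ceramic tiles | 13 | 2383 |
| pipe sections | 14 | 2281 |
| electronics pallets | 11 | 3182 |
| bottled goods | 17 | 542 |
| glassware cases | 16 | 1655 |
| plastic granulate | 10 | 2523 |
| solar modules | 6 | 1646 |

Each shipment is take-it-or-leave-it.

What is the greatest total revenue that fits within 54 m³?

12527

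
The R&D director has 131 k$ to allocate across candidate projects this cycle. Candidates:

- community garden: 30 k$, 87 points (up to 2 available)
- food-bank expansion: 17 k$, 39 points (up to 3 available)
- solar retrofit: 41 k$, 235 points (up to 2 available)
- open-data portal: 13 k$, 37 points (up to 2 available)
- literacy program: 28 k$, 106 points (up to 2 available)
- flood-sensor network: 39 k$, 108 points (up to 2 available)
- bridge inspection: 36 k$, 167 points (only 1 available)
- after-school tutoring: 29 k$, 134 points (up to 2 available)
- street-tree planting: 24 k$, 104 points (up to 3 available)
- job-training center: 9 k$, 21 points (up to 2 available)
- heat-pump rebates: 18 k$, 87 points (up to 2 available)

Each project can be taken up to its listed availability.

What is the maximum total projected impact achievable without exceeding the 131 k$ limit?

Greedy by ratio would take 2×solar retrofit + open-data portal + 2×heat-pump rebates: 131 k$ used, total 681.
Replace open-data portal and heat-pump rebates with after-school tutoring: the trade gains 10 net, giving 691 at 129 k$.
That's the maximum — no swap from here does better than 691.

691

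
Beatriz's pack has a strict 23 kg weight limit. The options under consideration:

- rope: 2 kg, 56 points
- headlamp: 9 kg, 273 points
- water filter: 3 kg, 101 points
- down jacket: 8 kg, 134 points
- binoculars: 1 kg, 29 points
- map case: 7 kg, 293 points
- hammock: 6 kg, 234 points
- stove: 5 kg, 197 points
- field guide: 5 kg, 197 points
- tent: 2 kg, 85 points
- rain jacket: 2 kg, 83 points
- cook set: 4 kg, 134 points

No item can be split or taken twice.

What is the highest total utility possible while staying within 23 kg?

921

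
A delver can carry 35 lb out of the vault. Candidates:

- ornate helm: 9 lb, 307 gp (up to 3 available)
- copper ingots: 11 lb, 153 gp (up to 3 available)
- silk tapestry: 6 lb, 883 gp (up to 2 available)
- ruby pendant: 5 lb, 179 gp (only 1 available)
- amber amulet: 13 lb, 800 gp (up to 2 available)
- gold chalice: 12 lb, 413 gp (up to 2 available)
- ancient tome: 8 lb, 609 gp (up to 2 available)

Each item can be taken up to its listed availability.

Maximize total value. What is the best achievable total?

3175

A density-first pass picks 2×silk tapestry + ruby pendant + 2×ancient tome — 3163 at 33 lb.
Replace ruby pendant and ancient tome with amber amulet: the trade gains 12 net, giving 3175 at 33 lb.
No other feasible combination exceeds 3175.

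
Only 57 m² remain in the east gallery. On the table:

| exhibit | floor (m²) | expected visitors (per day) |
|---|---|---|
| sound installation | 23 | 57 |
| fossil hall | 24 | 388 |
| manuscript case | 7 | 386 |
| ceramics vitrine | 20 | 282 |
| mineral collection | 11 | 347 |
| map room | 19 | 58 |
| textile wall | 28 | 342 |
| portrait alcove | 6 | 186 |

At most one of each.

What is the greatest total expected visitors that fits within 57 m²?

Ranking by ratio (expected visitors/m²): manuscript case 55.14, mineral collection 31.55, portrait alcove 31.00.
Taking fossil hall + manuscript case + mineral collection + portrait alcove: 48 m² used, 1307 in expected visitors.
Runner-up manuscript case + mineral collection + textile wall + portrait alcove tops out at 1261.

1307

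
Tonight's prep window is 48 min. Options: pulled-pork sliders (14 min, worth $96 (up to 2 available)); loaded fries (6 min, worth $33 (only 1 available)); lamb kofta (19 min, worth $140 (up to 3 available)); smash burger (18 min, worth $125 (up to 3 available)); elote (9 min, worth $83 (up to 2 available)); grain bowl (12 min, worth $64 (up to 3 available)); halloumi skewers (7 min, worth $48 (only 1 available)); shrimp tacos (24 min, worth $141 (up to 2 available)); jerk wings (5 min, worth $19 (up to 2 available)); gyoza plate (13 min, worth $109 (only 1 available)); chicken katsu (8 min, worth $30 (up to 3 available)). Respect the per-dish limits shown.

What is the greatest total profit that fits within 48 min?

380

Taking the top-ratio dishes first gives pulled-pork sliders + 2×elote + gyoza plate for 371 (45 min).
The 23 min tied up in pulled-pork sliders and elote is better spent on lamb kofta + halloumi skewers — total rises to 380 (48 min).
No other feasible combination exceeds 380.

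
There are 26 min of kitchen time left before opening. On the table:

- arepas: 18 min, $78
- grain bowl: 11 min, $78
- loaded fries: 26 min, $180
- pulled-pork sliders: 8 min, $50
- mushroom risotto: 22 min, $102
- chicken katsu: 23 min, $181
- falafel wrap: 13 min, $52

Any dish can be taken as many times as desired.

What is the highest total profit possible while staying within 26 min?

Taking chicken katsu: 23 min used, 181 in profit.
Every other selection either busts 26 min or fails to beat 181.

181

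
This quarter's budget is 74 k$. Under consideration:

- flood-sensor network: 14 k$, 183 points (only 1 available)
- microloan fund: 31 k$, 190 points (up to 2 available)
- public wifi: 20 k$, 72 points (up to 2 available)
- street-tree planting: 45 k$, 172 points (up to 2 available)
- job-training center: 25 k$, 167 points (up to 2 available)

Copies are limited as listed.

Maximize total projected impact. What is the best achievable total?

540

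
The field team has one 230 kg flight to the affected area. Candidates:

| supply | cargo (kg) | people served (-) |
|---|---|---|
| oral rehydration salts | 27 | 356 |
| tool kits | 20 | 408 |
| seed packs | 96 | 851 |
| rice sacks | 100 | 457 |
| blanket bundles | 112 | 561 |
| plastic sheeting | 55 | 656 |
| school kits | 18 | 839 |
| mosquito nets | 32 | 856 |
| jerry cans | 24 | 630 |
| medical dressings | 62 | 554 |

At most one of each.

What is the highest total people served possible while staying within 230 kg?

Ranking by ratio (people served/kg): school kits 46.61, mosquito nets 26.75, jerry cans 26.25, tool kits 20.40.
Taking the top-ratio supplies first gives oral rehydration salts + tool kits + plastic sheeting + school kits + mosquito nets + jerry cans for 3745 (176 kg).
Dropping oral rehydration salts frees 27 kg; slotting in medical dressings (62 kg) lifts the total to 3943 at 211 kg.

3943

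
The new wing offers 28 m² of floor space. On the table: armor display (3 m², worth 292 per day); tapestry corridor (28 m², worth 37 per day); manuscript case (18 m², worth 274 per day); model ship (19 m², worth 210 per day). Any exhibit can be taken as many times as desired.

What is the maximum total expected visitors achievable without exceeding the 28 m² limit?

2628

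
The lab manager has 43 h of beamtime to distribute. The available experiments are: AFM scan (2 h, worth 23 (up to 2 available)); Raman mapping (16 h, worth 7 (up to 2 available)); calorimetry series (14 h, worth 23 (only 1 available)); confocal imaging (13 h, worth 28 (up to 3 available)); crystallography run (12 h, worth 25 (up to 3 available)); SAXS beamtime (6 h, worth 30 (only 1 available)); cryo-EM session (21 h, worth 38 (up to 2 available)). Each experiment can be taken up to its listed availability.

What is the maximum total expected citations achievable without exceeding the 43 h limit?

Ranking by ratio (expected citations/h): AFM scan 11.50, SAXS beamtime 5.00, confocal imaging 2.15, crystallography run 2.08.
A density-first pass picks 2×AFM scan + 2×confocal imaging + SAXS beamtime — 132 at 36 h.
The 26 h tied up in 2×confocal imaging is better spent on crystallography run + cryo-EM session — total rises to 139 (43 h).
Every other selection either busts 43 h or exceeds an availability limit or fails to beat 139.

139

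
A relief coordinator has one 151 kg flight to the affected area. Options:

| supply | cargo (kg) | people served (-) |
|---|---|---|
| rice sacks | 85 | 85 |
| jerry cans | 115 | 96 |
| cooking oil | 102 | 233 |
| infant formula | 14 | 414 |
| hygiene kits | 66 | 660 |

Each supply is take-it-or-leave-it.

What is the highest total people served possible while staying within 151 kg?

Ranking by ratio (people served/kg): infant formula 29.57, hygiene kits 10.00, cooking oil 2.28, rice sacks 1.00.
Infant formula + hygiene kits uses 80 of the 151 kg and totals 1074.
Every other selection either busts 151 kg or fails to beat 1074.

1074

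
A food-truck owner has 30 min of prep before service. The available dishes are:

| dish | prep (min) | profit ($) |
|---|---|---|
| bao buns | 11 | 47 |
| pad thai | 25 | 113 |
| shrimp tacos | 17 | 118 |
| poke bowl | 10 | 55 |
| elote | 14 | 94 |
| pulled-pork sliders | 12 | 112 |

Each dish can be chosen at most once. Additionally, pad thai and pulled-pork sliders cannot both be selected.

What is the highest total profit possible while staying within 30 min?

230

Taking shrimp tacos + pulled-pork sliders: 29 min used, 230 in profit.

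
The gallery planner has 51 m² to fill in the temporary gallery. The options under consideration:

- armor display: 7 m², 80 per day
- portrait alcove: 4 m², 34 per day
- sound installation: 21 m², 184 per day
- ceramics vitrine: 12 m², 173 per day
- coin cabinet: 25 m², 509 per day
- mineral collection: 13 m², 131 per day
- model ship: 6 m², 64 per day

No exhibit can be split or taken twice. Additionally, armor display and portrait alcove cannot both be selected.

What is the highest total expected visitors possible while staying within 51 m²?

Armor display + ceramics vitrine + coin cabinet + model ship uses 50 of the 51 m² and totals 826.
Nothing else feasible within 51 m² beats 826.

826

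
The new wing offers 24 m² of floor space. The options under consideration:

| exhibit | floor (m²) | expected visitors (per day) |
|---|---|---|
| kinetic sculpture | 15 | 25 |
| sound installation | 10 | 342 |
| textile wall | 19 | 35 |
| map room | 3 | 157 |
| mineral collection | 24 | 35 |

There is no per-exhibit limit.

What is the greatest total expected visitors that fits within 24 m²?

1256

By expected visitors per m²: map room 52.33, sound installation 34.20, textile wall 1.84, kinetic sculpture 1.67 lead.
The ratio ordering already packs tightly: 8×map room, 24 m², 1256.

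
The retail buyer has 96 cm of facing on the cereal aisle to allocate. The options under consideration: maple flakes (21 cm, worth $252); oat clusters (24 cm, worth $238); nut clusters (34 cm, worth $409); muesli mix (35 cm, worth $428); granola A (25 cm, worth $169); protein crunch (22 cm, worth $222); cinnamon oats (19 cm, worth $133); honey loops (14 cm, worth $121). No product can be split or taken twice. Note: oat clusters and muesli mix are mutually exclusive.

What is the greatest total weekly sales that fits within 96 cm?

1089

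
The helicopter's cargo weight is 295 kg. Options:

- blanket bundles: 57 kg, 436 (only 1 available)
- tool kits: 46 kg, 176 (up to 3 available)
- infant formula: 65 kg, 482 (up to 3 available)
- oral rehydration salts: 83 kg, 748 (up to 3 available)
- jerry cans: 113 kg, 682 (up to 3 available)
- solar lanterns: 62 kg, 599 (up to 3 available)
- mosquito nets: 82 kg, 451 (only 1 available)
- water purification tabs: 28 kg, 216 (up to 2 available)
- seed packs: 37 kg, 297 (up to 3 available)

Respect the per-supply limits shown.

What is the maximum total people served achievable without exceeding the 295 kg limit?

2694

A density-first pass picks oral rehydration salts + 3×solar lanterns — 2545 at 269 kg.
Dropping solar lanterns frees 62 kg; slotting in oral rehydration salts (83 kg) lifts the total to 2694 at 290 kg.
The spare 5 kg is too small for any remaining supply, and no exchange beats 2694.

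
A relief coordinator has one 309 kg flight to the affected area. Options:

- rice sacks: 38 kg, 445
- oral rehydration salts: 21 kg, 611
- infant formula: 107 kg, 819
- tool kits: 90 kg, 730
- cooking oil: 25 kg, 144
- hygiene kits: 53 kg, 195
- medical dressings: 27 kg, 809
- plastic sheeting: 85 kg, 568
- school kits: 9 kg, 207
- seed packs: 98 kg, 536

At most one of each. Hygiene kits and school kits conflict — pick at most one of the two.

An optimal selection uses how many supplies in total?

6

The maximum people served within 309 kg is 3621.
One optimal bundle: rice sacks + oral rehydration salts + infant formula + tool kits + medical dressings + school kits (292 kg).
Every optimal selection uses 6 supplies.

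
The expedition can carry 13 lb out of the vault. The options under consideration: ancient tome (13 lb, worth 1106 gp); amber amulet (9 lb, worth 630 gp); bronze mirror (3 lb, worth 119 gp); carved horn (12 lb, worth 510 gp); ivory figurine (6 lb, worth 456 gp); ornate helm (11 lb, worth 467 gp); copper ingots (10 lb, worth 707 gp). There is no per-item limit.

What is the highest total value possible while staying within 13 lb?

Best packing: ancient tome — 13 lb, 1106 total.
Every other selection either busts 13 lb or fails to beat 1106.

1106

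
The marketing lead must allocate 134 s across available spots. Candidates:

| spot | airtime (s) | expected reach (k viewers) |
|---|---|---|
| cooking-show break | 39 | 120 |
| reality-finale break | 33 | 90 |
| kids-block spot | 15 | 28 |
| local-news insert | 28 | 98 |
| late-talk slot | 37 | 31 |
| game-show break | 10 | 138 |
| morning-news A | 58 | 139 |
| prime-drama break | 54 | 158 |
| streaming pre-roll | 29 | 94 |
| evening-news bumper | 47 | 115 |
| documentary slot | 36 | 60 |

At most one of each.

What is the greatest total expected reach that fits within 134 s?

514

Density check — game-show break 13.80, local-news insert 3.50, streaming pre-roll 3.24, cooking-show break 3.08 are the best per s.
Greedy by ratio would take cooking-show break + kids-block spot + local-news insert + game-show break + streaming pre-roll: 121 s used, total 478.
Replace kids-block spot and streaming pre-roll with prime-drama break: the trade gains 36 net, giving 514 at 131 s.
Every other selection either busts 134 s or fails to beat 514.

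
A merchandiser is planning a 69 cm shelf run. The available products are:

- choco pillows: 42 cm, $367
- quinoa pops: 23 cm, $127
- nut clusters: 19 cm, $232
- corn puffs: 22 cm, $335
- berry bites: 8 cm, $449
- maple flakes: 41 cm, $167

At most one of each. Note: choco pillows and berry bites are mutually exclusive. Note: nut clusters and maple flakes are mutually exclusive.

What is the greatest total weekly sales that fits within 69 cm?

1016

Density check — berry bites 56.12, corn puffs 15.23, nut clusters 12.21 are the best per cm.
The ratio ordering already packs tightly: nut clusters + corn puffs + berry bites, 49 cm, 1016.
Every other selection either busts 69 cm or breaks a pairing rule or fails to beat 1016.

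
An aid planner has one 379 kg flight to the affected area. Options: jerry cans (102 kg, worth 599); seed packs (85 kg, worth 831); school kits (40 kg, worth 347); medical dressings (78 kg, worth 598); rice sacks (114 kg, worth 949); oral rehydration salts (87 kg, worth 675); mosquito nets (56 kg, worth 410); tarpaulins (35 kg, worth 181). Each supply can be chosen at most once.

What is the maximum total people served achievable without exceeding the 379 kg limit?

3135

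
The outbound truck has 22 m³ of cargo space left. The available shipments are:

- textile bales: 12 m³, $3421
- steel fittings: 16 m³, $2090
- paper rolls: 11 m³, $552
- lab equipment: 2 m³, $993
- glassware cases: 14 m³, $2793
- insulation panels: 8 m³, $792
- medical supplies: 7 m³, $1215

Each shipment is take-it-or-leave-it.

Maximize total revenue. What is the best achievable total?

Ranking by ratio (revenue/m³): lab equipment 496.50, textile bales 285.08, glassware cases 199.50.
Taking textile bales + lab equipment + medical supplies: 21 m³ used, 5629 in revenue.

5629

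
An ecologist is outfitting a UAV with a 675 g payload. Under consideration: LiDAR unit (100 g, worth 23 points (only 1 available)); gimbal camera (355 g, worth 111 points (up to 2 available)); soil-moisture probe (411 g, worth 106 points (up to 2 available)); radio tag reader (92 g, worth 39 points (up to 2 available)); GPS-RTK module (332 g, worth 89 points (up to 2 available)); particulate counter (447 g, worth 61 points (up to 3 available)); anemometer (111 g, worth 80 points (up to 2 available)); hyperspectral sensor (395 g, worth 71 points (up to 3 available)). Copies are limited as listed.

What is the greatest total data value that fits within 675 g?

310

A density-first pass picks LiDAR unit + 2×radio tag reader + 2×anemometer — 261 at 506 g.
Replace LiDAR unit and radio tag reader with gimbal camera: the trade gains 49 net, giving 310 at 669 g.
No other feasible combination exceeds 310.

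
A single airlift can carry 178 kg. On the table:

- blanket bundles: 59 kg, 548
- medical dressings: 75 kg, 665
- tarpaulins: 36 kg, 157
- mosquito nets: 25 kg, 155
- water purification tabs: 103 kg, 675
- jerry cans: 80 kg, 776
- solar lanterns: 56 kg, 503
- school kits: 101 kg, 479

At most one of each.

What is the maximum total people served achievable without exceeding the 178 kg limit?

1481

Greedy by ratio would take blanket bundles + mosquito nets + jerry cans: 164 kg used, total 1479.
The 25 kg tied up in mosquito nets is better spent on tarpaulins — total rises to 1481 (175 kg).
Runner-up blanket bundles + mosquito nets + jerry cans tops out at 1479.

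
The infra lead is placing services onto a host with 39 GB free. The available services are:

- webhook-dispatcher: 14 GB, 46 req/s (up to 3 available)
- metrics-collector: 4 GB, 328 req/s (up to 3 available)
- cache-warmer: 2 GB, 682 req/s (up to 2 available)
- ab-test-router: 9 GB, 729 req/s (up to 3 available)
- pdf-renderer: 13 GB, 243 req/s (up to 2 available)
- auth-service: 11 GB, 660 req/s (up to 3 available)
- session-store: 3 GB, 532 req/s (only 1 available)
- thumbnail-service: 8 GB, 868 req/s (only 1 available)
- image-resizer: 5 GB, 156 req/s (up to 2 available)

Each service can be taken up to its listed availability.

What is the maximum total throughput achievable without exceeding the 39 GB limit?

Ranking by ratio (throughput/GB): cache-warmer 341.00, session-store 177.33, thumbnail-service 108.50.
The ratio heuristic lands on 3×metrics-collector + 2×cache-warmer + ab-test-router + session-store + thumbnail-service (4477) but leaves 3 GB idle.
The 8 GB tied up in 2×metrics-collector is better spent on ab-test-router — total rises to 4550 (37 GB).

4550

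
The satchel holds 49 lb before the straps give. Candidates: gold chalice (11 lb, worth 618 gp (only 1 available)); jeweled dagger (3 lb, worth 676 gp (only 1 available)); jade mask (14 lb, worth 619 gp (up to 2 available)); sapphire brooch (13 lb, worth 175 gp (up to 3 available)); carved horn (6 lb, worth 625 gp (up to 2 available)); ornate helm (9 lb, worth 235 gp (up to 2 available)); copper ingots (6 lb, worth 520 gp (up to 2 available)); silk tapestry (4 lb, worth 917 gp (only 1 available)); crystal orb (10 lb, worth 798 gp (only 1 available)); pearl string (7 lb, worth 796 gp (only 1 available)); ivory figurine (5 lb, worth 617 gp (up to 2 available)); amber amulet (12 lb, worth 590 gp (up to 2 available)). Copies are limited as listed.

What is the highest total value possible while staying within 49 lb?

5913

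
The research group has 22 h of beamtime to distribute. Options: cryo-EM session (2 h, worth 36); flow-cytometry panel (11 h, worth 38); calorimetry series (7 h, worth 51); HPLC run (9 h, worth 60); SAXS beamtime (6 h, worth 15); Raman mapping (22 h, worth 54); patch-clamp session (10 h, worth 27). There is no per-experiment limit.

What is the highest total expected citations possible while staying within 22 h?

396

The ratio ordering already packs tightly: 11×cryo-EM session, 22 h, 396.
Every other selection either busts 22 h or fails to beat 396.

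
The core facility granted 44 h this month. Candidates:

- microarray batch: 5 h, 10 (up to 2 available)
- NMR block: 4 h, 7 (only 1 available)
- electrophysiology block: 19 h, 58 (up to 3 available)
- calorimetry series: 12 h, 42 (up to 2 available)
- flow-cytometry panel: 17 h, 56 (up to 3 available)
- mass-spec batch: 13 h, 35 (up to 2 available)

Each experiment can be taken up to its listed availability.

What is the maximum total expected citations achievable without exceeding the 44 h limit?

The ratio heuristic lands on 2×calorimetry series + flow-cytometry panel (140) but leaves 3 h idle.
The 17 h tied up in flow-cytometry panel is better spent on electrophysiology block — total rises to 142 (43 h).

142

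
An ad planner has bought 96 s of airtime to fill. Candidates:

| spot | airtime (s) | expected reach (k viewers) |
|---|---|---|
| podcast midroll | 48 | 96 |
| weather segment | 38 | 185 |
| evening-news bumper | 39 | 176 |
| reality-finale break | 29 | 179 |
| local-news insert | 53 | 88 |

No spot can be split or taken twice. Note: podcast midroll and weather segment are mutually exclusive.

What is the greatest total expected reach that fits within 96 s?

364

Best packing: weather segment + reality-finale break — 67 s, 364 total.
An exhaustive check of the 32 subsets confirms 364.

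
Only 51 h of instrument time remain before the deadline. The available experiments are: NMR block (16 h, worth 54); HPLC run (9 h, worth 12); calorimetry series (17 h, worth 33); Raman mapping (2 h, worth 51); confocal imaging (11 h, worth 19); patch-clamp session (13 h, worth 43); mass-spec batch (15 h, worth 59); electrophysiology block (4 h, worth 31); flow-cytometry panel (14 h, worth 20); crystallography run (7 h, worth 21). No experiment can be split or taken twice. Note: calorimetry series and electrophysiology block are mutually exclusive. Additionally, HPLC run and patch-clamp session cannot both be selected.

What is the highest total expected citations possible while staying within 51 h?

Taking NMR block + Raman mapping + patch-clamp session + mass-spec batch + electrophysiology block: 50 h used, 238 in expected citations.

238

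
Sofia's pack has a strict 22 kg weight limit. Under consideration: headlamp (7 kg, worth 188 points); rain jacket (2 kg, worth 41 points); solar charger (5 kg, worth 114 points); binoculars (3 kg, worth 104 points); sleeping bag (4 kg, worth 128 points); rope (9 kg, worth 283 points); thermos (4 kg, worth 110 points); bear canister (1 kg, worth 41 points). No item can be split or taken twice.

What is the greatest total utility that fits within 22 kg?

670

Ranking by ratio (utility/kg): bear canister 41.00, binoculars 34.67, sleeping bag 32.00, rope 31.44.
A density-first pass picks binoculars + sleeping bag + rope + thermos + bear canister — 666 at 21 kg.
Replace thermos with solar charger: the trade gains 4 net, giving 670 at 22 kg.
Runner-up rain jacket + binoculars + sleeping bag + rope + thermos tops out at 666.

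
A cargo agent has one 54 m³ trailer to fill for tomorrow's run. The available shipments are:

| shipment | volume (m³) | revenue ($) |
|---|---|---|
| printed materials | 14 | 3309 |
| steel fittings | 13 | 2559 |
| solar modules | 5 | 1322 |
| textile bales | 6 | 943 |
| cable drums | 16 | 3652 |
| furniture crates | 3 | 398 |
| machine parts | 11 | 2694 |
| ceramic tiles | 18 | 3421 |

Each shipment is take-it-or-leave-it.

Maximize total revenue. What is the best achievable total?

12214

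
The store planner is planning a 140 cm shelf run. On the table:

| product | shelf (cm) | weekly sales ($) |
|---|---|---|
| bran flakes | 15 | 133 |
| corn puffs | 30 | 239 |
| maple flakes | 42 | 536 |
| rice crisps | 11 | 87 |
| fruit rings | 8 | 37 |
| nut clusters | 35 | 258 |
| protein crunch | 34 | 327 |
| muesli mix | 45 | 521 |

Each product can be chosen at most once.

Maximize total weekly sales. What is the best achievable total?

1517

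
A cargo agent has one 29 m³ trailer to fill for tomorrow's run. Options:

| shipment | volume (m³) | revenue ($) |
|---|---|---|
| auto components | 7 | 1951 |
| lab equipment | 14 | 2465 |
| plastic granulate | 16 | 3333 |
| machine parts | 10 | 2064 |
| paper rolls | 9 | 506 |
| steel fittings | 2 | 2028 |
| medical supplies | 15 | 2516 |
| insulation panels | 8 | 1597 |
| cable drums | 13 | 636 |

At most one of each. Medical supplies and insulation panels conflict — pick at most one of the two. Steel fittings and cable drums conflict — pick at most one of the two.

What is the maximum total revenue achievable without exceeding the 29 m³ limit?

7640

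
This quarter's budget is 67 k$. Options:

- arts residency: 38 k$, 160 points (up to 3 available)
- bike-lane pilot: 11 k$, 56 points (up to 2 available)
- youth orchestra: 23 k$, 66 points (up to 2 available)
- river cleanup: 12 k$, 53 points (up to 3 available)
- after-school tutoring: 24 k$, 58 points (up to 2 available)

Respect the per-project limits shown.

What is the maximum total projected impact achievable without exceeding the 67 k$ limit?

Filling by ratio: 2×bike-lane pilot + 3×river cleanup for 271, with 9 k$ left unused.
The 36 k$ tied up in 3×river cleanup is better spent on arts residency — total rises to 272 (60 k$).
Nothing else within 67 k$ beats 272.

272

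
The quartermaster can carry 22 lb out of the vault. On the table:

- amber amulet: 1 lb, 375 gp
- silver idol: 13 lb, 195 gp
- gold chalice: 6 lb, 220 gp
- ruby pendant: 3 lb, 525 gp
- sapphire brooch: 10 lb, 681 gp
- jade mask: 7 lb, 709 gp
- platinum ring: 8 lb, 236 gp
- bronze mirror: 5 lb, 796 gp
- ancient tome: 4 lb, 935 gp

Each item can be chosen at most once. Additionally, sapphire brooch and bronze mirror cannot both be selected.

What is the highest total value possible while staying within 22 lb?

3340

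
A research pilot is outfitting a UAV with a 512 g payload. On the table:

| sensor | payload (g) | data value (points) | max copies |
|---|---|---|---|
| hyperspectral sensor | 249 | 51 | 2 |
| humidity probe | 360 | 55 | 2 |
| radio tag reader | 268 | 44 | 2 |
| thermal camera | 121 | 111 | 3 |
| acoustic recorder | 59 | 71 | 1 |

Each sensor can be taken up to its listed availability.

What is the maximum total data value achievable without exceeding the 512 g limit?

404

Density check — acoustic recorder 1.20, thermal camera 0.92, hyperspectral sensor 0.20, radio tag reader 0.16 are the best per g.
The ratio ordering already packs tightly: 3×thermal camera + acoustic recorder, 422 g, 404.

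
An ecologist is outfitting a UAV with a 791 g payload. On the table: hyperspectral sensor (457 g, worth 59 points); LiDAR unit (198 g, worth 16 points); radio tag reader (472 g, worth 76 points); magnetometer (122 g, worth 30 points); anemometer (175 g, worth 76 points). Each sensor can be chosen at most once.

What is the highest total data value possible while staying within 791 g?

182

The ratio ordering already packs tightly: radio tag reader + magnetometer + anemometer, 769 g, 182.
The closest alternative, hyperspectral sensor + magnetometer + anemometer, reaches only 165.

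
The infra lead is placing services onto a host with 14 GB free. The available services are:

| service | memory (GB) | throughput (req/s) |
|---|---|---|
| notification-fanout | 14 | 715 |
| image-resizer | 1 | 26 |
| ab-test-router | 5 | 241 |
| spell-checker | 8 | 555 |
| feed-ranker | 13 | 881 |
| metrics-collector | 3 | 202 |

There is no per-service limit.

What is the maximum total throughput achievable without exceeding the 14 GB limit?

Ranking by ratio (throughput/GB): spell-checker 69.38, feed-ranker 67.77, metrics-collector 67.33, notification-fanout 51.07.
Best packing: spell-checker + 2×metrics-collector — 14 GB, 959 total.
Nothing else within 14 GB beats 959.

959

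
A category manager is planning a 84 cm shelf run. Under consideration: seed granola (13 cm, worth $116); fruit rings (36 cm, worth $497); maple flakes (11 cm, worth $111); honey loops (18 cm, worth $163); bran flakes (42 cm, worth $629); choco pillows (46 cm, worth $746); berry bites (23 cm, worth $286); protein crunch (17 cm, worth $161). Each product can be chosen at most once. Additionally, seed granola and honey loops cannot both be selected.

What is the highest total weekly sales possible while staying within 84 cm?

1243

The ratio ordering already packs tightly: fruit rings + choco pillows, 82 cm, 1243.
Runner-up seed granola + choco pillows + berry bites tops out at 1148.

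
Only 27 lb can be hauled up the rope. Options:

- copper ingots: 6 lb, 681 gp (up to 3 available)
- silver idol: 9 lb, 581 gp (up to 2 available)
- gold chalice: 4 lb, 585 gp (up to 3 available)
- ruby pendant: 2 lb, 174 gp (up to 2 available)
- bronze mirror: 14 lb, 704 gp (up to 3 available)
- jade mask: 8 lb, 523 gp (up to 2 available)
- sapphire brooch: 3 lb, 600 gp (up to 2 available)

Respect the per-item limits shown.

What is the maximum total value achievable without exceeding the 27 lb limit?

Taking copper ingots + 3×gold chalice + ruby pendant + 2×sapphire brooch: 26 lb used, 3810 in value.
Every other selection either busts 27 lb or exceeds an availability limit or fails to beat 3810.

3810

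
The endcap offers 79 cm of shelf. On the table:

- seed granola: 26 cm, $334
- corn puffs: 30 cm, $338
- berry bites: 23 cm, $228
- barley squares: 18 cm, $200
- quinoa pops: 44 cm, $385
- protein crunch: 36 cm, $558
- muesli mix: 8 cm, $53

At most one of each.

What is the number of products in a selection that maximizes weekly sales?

3

Best achievable weekly sales is 986.
One optimal bundle: berry bites + barley squares + protein crunch (77 cm).
Any selection reaching 986 contains exactly 3 products.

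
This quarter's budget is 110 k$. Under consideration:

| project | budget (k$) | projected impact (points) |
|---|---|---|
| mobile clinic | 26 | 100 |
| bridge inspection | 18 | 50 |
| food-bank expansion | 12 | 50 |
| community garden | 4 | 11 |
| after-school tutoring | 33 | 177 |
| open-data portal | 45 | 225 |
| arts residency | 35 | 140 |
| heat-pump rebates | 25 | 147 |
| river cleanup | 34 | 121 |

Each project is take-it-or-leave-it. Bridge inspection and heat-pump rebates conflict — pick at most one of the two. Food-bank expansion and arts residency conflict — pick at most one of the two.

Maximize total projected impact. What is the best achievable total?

560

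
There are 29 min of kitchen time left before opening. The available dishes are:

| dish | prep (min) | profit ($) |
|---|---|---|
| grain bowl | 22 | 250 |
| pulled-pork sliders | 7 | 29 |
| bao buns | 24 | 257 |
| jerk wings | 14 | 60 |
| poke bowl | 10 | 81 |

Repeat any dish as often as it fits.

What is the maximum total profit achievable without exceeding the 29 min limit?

279

Best packing: grain bowl + pulled-pork sliders — 29 min, 279 total.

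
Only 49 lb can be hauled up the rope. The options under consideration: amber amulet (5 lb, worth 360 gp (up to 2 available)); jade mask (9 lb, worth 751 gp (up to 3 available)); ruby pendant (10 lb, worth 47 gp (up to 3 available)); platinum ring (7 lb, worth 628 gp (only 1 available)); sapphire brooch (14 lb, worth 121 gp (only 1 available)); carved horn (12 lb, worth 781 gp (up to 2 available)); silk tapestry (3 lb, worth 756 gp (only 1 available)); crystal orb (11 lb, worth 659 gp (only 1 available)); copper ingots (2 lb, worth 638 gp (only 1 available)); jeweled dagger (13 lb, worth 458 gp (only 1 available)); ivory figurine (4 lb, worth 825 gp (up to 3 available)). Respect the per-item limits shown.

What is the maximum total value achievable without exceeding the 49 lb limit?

6482

Ranking by ratio (value/lb): copper ingots 319.00, silk tapestry 252.00, ivory figurine 206.25, platinum ring 89.71.
Filling by ratio: amber amulet + 2×jade mask + platinum ring + silk tapestry + copper ingots + 3×ivory figurine for 6359, with 2 lb left unused.
Dropping platinum ring frees 7 lb; slotting in jade mask (9 lb) lifts the total to 6482 at 49 lb.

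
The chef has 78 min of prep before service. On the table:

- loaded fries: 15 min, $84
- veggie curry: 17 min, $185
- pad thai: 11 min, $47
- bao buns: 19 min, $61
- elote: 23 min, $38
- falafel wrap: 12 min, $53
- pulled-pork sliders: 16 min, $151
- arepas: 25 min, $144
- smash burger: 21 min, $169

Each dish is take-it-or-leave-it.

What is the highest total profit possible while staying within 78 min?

The ratio heuristic lands on loaded fries + veggie curry + pulled-pork sliders + smash burger (589) but leaves 9 min idle.
The 15 min tied up in loaded fries is better spent on pad thai + falafel wrap — total rises to 605 (77 min).
Runner-up loaded fries + veggie curry + pulled-pork sliders + smash burger tops out at 589.

605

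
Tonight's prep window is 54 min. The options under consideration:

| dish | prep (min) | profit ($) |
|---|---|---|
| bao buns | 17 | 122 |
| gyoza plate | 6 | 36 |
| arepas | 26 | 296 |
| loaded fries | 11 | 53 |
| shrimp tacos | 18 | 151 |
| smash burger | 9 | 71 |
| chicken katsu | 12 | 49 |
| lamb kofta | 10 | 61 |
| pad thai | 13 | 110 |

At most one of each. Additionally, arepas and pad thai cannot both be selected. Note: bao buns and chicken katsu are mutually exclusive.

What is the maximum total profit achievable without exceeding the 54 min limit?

518

Taking arepas + shrimp tacos + smash burger: 53 min used, 518 in profit.
Every other selection either busts 54 min or breaks a pairing rule or fails to beat 518.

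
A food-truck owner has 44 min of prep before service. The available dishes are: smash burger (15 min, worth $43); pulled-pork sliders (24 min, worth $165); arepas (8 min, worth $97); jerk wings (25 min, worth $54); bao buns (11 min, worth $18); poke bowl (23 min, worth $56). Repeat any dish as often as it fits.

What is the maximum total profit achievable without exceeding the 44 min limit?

485

The ratio ordering already packs tightly: 5×arepas, 40 min, 485.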